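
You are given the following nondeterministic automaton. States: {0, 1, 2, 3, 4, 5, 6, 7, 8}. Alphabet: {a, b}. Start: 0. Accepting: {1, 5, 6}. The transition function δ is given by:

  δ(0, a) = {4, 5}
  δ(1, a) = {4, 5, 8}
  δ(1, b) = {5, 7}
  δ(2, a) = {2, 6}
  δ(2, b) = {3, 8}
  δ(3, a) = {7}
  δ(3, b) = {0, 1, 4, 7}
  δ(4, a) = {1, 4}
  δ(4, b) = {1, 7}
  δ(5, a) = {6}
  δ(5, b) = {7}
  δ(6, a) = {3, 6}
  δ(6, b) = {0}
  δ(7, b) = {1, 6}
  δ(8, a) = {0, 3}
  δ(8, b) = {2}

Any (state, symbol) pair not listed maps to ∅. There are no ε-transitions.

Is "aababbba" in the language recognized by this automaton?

Yes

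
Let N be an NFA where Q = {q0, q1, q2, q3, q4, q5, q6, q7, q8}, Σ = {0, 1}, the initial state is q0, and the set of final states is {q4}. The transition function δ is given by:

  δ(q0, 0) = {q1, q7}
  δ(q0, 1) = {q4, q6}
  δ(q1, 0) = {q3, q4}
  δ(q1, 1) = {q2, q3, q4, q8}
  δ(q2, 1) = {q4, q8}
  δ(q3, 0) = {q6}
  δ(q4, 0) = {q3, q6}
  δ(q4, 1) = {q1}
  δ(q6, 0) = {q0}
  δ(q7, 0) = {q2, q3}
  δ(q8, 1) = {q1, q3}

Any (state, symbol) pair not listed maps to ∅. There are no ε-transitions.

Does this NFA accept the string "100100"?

Start in {q0}.
Read '1': q0→{q4, q6}; now {q4, q6}.
Read '0': q4→{q3, q6}, q6→{q0}; now {q0, q3, q6}.
Read '0': q0→{q1, q7}, q3→{q6}, q6→{q0}; now {q0, q1, q6, q7}.
Read '1': q0→{q4, q6}, q1→{q2, q3, q4, q8}, q6→∅, q7→∅; now {q2, q3, q4, q6, q8}.
Read '0': q2→∅, q3→{q6}, q4→{q3, q6}, q6→{q0}, q8→∅; now {q0, q3, q6}.
Read '0': q0→{q1, q7}, q3→{q6}, q6→{q0}; now {q0, q1, q6, q7}.
The final set {q0, q1, q6, q7} contains no accepting state.

No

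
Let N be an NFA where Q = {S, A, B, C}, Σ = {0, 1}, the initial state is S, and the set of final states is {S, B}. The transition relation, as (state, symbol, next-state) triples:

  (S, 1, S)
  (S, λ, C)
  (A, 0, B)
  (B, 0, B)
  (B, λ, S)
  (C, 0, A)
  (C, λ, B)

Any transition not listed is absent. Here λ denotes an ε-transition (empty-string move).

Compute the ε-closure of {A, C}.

{S, A, B, C}

Begin with {A, C}.
ε-move C → B; add B.
ε-move B → S; add S.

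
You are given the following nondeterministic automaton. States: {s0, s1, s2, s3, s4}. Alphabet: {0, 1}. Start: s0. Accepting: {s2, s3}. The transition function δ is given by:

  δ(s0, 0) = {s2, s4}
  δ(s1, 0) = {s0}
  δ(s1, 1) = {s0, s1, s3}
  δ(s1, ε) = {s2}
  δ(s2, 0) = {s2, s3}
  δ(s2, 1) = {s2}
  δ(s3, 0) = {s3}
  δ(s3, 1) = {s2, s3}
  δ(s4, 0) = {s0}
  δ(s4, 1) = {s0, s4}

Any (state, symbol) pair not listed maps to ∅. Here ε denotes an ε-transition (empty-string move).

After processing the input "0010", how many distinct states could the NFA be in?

Start in {s0}.
Read '0': {s0} → {s2, s4}.
Read '0': {s2, s4} → {s0, s2, s3}.
Read '1': {s0, s2, s3} → {s2, s3}.
Read '0': {s2, s3} → {s2, s3}.
That set has 2 states.

2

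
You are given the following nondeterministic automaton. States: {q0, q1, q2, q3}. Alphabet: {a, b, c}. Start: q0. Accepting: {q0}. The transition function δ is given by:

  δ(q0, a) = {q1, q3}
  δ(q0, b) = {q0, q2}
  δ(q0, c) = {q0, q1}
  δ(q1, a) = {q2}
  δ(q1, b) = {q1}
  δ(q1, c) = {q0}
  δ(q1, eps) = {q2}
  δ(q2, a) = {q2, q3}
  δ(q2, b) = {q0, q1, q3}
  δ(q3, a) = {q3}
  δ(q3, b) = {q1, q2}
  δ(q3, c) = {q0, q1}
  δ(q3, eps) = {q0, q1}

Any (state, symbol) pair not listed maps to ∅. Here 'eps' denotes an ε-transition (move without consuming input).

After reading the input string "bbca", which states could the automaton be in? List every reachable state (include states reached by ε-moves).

{q0, q1, q2, q3}

Start in {q0}.
Read 'b': q0→{q0, q2}; now {q0, q2}.
Read 'b': q0→{q0, q2}, q2→{q0, q1, q3}; now {q0, q1, q2, q3}.
Read 'c': q0→{q0, q1}, q1→{q0}, q2→∅, q3→{q0, q1}; union {q0, q1}; ε-closure = {q0, q1, q2}.
Read 'a': q0→{q1, q3}, q1→{q2}, q2→{q2, q3}; union {q1, q2, q3}; ε-closure = {q0, q1, q2, q3}.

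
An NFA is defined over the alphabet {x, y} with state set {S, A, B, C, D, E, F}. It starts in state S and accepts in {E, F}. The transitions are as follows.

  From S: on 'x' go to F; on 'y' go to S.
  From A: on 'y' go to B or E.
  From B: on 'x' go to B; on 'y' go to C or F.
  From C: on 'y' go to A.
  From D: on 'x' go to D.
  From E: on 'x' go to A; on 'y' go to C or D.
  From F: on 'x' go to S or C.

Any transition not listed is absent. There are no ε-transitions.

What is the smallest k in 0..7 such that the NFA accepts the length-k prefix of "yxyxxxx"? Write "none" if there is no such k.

Start in {S}.
Read 'y': S→{S}; now {S}.
Read 'x': S→{F}; now {F}.
None of the earlier sets intersect F, but {F} does.

2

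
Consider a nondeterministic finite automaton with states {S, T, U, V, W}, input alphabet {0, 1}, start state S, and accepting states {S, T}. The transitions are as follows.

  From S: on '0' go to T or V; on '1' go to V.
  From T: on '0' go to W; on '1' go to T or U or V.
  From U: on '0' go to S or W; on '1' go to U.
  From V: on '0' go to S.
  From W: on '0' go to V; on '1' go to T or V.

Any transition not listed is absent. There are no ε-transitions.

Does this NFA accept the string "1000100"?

Yes

Start in {S}.
Read '1': {S} → {V}.
Read '0': {V} → {S}.
Read '0': {S} → {T, V}.
Read '0': {T, V} → {S, W}.
Read '1': {S, W} → {T, V}.
Read '0': {T, V} → {S, W}.
Read '0': {S, W} → {T, V}.
The final set {T, V} contains the accepting state T.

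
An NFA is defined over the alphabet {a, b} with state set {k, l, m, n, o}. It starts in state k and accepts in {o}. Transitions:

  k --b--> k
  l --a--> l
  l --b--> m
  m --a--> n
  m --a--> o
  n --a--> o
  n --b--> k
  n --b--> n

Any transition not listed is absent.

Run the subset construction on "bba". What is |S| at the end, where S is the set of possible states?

0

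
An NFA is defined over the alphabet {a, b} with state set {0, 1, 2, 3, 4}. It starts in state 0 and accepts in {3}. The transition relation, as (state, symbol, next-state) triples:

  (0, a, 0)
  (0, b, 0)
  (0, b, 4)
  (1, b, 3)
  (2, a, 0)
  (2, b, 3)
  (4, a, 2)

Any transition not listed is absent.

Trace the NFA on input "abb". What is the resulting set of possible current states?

Start in {0}.
Read 'a': 0→{0}; now {0}.
Read 'b': 0→{0, 4}; now {0, 4}.
Read 'b': 0→{0, 4}, 4→∅; now {0, 4}.

{0, 4}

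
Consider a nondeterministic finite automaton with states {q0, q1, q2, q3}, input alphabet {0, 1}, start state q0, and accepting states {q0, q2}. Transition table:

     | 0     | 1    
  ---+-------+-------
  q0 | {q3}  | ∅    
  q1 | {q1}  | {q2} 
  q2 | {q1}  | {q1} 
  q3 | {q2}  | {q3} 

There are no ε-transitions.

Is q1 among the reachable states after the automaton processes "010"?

Start in {q0}.
Read '0': {q0} → {q3}.
Read '1': {q3} → {q3}.
Read '0': {q3} → {q2}.
State q1 is not in {q2}.

No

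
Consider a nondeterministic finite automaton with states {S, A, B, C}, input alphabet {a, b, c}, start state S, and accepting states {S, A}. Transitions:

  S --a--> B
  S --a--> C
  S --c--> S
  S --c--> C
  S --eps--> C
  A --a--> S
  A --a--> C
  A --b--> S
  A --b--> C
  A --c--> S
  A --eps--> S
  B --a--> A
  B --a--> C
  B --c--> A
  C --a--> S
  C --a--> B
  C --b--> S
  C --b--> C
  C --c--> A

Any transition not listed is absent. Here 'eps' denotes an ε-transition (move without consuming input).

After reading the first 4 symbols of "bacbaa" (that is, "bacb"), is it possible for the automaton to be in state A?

Start: ε-closure({S}) = {S, C}.
Read 'b': S→∅, C→{S, C}; now {S, C}.
Read 'a': S→{B, C}, C→{S, B}; now {S, B, C}.
Read 'c': S→{S, C}, B→{A}, C→{A}; now {S, A, C}.
Read 'b': S→∅, A→{S, C}, C→{S, C}; now {S, C}.
State A is not in {S, C}.

No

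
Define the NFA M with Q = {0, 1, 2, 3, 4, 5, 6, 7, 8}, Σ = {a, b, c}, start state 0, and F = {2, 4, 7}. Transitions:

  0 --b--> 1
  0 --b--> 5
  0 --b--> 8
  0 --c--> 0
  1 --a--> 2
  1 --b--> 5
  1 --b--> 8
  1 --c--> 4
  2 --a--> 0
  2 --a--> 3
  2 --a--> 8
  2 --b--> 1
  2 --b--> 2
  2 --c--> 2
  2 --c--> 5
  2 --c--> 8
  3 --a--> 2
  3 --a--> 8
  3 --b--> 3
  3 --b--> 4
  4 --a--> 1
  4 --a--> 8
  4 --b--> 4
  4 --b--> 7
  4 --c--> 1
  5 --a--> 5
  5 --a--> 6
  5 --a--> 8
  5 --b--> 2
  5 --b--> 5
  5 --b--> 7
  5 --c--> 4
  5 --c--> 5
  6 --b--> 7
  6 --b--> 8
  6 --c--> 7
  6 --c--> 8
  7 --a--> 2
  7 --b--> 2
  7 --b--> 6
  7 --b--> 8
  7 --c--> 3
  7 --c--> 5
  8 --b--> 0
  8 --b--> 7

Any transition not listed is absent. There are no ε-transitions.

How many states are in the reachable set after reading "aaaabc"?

Start in {0}.
Read 'a': {0} → ∅.
The set is empty and remains empty for the remaining 5 symbols.
That set has 0 states.

0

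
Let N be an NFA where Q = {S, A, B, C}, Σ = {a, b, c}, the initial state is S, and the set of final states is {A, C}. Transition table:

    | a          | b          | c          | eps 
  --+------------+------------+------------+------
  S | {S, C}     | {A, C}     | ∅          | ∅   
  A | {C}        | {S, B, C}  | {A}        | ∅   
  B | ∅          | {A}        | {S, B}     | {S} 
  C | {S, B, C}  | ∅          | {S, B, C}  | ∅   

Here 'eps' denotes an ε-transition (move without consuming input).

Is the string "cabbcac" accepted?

No

Start in {S}.
Read 'c': S→∅; now ∅.
The set is empty and remains empty for the remaining 6 symbols.
The final set ∅ contains no accepting state.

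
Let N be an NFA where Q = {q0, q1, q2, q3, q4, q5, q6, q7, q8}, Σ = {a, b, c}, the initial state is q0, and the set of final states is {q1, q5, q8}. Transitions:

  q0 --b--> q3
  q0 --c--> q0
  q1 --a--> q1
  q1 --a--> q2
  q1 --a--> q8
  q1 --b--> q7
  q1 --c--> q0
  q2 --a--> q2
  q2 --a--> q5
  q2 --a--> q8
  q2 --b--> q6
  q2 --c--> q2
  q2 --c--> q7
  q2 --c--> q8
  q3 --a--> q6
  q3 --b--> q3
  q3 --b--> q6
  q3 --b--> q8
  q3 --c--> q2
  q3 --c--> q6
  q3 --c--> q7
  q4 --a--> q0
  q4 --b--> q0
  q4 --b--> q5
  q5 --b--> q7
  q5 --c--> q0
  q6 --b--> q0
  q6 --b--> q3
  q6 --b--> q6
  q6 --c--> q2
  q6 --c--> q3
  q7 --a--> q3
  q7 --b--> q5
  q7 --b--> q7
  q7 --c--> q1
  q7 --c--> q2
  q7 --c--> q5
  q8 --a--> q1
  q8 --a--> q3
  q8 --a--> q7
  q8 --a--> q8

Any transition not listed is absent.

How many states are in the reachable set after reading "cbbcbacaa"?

Start in {q0}.
Read 'c': {q0} → {q0}.
Read 'b': {q0} → {q3}.
Read 'b': {q3} → {q3, q6, q8}.
Read 'c': {q3, q6, q8} → {q2, q3, q6, q7}.
Read 'b': {q2, q3, q6, q7} → {q0, q3, q5, q6, q7, q8}.
Read 'a': {q0, q3, q5, q6, q7, q8} → {q1, q3, q6, q7, q8}.
Read 'c': {q1, q3, q6, q7, q8} → {q0, q1, q2, q3, q5, q6, q7}.
Read 'a': {q0, q1, q2, q3, q5, q6, q7} → {q1, q2, q3, q5, q6, q8}.
Read 'a': {q1, q2, q3, q5, q6, q8} → {q1, q2, q3, q5, q6, q7, q8}.
That set has 7 states.

7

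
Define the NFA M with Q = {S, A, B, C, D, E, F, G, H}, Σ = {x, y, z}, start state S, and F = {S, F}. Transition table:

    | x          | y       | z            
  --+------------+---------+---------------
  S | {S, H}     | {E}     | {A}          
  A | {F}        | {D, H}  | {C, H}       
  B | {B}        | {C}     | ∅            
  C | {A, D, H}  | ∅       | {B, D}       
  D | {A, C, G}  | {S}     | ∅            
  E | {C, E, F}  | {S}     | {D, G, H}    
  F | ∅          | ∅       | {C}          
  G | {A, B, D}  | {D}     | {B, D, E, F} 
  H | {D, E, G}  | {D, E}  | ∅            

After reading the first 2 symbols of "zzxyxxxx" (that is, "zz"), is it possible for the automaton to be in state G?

Start in {S}.
Read 'z': {S} → {A}.
Read 'z': {A} → {C, H}.
State G is not in {C, H}.

No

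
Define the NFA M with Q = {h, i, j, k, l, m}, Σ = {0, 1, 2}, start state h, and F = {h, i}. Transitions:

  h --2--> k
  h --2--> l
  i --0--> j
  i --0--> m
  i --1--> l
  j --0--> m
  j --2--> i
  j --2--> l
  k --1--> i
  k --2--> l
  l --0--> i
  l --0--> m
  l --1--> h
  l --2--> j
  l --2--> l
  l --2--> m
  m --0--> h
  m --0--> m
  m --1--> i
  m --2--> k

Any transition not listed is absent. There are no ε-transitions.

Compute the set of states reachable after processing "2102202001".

{i}

Start in {h}.
Read '2': {h} → {k, l}.
Read '1': {k, l} → {h, i}.
Read '0': {h, i} → {j, m}.
Read '2': {j, m} → {i, k, l}.
Read '2': {i, k, l} → {j, l, m}.
Read '0': {j, l, m} → {h, i, m}.
Read '2': {h, i, m} → {k, l}.
Read '0': {k, l} → {i, m}.
Read '0': {i, m} → {h, j, m}.
Read '1': {h, j, m} → {i}.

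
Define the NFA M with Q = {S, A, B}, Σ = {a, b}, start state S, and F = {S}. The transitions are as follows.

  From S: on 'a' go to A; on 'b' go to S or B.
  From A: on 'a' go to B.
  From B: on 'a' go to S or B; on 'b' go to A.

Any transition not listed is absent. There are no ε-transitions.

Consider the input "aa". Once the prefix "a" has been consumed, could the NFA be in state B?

Start in {S}.
Read 'a': S→{A}; now {A}.
State B is not in {A}.

No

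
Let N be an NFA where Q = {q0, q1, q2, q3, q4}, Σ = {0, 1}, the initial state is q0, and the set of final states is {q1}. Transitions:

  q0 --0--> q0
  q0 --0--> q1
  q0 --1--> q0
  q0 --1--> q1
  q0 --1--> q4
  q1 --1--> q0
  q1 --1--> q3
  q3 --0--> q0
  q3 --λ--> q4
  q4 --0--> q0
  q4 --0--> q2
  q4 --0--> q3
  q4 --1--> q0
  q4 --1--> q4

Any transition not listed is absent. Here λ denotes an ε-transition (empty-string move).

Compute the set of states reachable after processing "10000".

{q0, q1, q2, q3, q4}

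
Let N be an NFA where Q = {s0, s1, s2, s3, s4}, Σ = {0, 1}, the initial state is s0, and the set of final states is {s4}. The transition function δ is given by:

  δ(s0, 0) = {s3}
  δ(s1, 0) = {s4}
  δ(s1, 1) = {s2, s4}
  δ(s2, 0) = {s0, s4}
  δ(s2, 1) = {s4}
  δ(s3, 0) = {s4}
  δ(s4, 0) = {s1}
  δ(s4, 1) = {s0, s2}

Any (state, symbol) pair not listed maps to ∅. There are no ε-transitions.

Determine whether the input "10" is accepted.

No

Start in {s0}.
Read '1': {s0} → ∅.
The set is empty and remains empty for the remaining 1 symbol.
The final set ∅ contains no accepting state.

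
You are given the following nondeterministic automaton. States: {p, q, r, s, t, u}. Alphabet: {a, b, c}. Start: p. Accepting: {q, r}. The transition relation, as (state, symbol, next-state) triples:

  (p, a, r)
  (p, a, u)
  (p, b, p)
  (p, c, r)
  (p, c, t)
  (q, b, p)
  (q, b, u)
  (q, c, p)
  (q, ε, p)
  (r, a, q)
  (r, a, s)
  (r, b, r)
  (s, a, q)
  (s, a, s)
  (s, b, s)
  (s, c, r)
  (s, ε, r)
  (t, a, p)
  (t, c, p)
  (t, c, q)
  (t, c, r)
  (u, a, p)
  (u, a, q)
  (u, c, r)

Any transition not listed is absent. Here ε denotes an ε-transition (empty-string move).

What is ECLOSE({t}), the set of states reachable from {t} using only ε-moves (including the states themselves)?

{t}

Begin with {t}.
No ε-moves leave this set, so the closure equals the set itself.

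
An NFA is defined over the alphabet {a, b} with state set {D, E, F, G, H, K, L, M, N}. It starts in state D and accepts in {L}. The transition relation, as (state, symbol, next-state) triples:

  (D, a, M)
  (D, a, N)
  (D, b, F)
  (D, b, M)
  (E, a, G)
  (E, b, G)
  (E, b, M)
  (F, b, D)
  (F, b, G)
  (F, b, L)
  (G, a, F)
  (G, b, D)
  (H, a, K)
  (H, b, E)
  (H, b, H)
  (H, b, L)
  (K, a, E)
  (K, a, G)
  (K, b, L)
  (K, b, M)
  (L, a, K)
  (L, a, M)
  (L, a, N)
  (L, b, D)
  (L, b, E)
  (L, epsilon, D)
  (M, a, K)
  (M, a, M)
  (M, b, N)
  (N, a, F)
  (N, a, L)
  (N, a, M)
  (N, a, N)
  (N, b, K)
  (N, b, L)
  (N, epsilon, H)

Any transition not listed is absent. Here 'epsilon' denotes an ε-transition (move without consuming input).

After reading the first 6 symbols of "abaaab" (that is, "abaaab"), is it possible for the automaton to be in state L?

Yes

Start in {D}.
Read 'a': {D} → {H, M, N}.
Read 'b': {H, M, N} → {D, E, H, K, L, N}.
Read 'a': {D, E, H, K, L, N} → {D, E, F, G, H, K, L, M, N}.
Read 'a': {D, E, F, G, H, K, L, M, N} → {D, E, F, G, H, K, L, M, N}.
Read 'a': {D, E, F, G, H, K, L, M, N} → {D, E, F, G, H, K, L, M, N}.
Read 'b': {D, E, F, G, H, K, L, M, N} → {D, E, F, G, H, K, L, M, N}.
State L is in {D, E, F, G, H, K, L, M, N}.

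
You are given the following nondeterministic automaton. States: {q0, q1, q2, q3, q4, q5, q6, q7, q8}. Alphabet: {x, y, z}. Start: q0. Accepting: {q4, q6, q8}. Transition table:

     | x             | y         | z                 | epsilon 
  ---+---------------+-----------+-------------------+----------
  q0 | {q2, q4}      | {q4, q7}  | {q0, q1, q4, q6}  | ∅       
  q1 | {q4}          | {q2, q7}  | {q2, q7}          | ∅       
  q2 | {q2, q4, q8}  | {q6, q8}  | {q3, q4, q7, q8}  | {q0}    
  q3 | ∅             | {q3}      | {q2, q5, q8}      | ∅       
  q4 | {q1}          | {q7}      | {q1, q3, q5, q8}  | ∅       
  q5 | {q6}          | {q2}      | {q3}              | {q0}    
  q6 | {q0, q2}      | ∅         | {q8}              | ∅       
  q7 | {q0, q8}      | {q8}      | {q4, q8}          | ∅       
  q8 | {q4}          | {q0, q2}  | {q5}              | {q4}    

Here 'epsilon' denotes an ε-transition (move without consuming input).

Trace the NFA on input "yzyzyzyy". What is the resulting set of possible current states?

{q0, q2, q3, q4, q6, q7, q8}

Start in {q0}.
Read 'y': q0→{q4, q7}; now {q4, q7}.
Read 'z': q4→{q1, q3, q5, q8}, q7→{q4, q8}; union {q1, q3, q4, q5, q8}; ε-closure = {q0, q1, q3, q4, q5, q8}.
Read 'y': q0→{q4, q7}, q1→{q2, q7}, q3→{q3}, q4→{q7}, q5→{q2}, q8→{q0, q2}; now {q0, q2, q3, q4, q7}.
Read 'z': q0→{q0, q1, q4, q6}, q2→{q3, q4, q7, q8}, q3→{q2, q5, q8}, q4→{q1, q3, q5, q8}, q7→{q4, q8}; now {q0, q1, q2, q3, q4, q5, q6, q7, q8}.
Read 'y': q0→{q4, q7}, q1→{q2, q7}, q2→{q6, q8}, q3→{q3}, q4→{q7}, q5→{q2}, q6→∅, q7→{q8}, q8→{q0, q2}; now {q0, q2, q3, q4, q6, q7, q8}.
Read 'z': q0→{q0, q1, q4, q6}, q2→{q3, q4, q7, q8}, q3→{q2, q5, q8}, q4→{q1, q3, q5, q8}, q6→{q8}, q7→{q4, q8}, q8→{q5}; now {q0, q1, q2, q3, q4, q5, q6, q7, q8}.
Read 'y': q0→{q4, q7}, q1→{q2, q7}, q2→{q6, q8}, q3→{q3}, q4→{q7}, q5→{q2}, q6→∅, q7→{q8}, q8→{q0, q2}; now {q0, q2, q3, q4, q6, q7, q8}.
Read 'y': q0→{q4, q7}, q2→{q6, q8}, q3→{q3}, q4→{q7}, q6→∅, q7→{q8}, q8→{q0, q2}; now {q0, q2, q3, q4, q6, q7, q8}.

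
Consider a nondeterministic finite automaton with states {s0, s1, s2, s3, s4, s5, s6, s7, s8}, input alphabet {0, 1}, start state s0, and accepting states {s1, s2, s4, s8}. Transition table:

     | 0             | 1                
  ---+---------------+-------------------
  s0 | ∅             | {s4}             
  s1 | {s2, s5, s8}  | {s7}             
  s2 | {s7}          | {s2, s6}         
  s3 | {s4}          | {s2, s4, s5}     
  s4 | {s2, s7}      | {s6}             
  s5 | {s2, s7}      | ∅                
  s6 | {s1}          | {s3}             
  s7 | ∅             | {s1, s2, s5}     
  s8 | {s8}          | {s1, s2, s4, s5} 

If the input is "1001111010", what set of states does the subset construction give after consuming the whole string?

{s1, s2, s5, s7, s8}

Start in {s0}.
Read '1': s0→{s4}; now {s4}.
Read '0': s4→{s2, s7}; now {s2, s7}.
Read '0': s2→{s7}, s7→∅; now {s7}.
Read '1': s7→{s1, s2, s5}; now {s1, s2, s5}.
Read '1': s1→{s7}, s2→{s2, s6}, s5→∅; now {s2, s6, s7}.
Read '1': s2→{s2, s6}, s6→{s3}, s7→{s1, s2, s5}; now {s1, s2, s3, s5, s6}.
Read '1': s1→{s7}, s2→{s2, s6}, s3→{s2, s4, s5}, s5→∅, s6→{s3}; now {s2, s3, s4, s5, s6, s7}.
Read '0': s2→{s7}, s3→{s4}, s4→{s2, s7}, s5→{s2, s7}, s6→{s1}, s7→∅; now {s1, s2, s4, s7}.
Read '1': s1→{s7}, s2→{s2, s6}, s4→{s6}, s7→{s1, s2, s5}; now {s1, s2, s5, s6, s7}.
Read '0': s1→{s2, s5, s8}, s2→{s7}, s5→{s2, s7}, s6→{s1}, s7→∅; now {s1, s2, s5, s7, s8}.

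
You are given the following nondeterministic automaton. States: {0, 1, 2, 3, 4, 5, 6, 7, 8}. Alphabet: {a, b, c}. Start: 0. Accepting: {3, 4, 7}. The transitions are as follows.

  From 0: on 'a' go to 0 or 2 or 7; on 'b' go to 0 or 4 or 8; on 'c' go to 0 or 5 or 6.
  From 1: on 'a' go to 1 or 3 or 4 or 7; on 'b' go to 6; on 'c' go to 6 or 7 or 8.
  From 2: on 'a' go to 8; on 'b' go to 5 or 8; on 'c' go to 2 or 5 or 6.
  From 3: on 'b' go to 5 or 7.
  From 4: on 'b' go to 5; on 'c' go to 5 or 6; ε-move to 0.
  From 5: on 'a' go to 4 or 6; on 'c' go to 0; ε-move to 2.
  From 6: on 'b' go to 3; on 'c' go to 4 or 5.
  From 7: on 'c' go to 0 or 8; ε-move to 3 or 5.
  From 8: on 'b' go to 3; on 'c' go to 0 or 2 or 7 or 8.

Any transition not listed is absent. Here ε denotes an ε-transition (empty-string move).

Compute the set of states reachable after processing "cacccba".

Start in {0}.
Read 'c': 0→{0, 5, 6}; union {0, 5, 6}; ε-closure = {0, 2, 5, 6}.
Read 'a': 0→{0, 2, 7}, 2→{8}, 5→{4, 6}, 6→∅; union {0, 2, 4, 6, 7, 8}; ε-closure = {0, 2, 3, 4, 5, 6, 7, 8}.
Read 'c': 0→{0, 5, 6}, 2→{2, 5, 6}, 3→∅, 4→{5, 6}, 5→{0}, 6→{4, 5}, 7→{0, 8}, 8→{0, 2, 7, 8}; union {0, 2, 4, 5, 6, 7, 8}; ε-closure = {0, 2, 3, 4, 5, 6, 7, 8}.
Read 'c': 0→{0, 5, 6}, 2→{2, 5, 6}, 3→∅, 4→{5, 6}, 5→{0}, 6→{4, 5}, 7→{0, 8}, 8→{0, 2, 7, 8}; union {0, 2, 4, 5, 6, 7, 8}; ε-closure = {0, 2, 3, 4, 5, 6, 7, 8}.
Read 'c': 0→{0, 5, 6}, 2→{2, 5, 6}, 3→∅, 4→{5, 6}, 5→{0}, 6→{4, 5}, 7→{0, 8}, 8→{0, 2, 7, 8}; union {0, 2, 4, 5, 6, 7, 8}; ε-closure = {0, 2, 3, 4, 5, 6, 7, 8}.
Read 'b': 0→{0, 4, 8}, 2→{5, 8}, 3→{5, 7}, 4→{5}, 5→∅, 6→{3}, 7→∅, 8→{3}; union {0, 3, 4, 5, 7, 8}; ε-closure = {0, 2, 3, 4, 5, 7, 8}.
Read 'a': 0→{0, 2, 7}, 2→{8}, 3→∅, 4→∅, 5→{4, 6}, 7→∅, 8→∅; union {0, 2, 4, 6, 7, 8}; ε-closure = {0, 2, 3, 4, 5, 6, 7, 8}.

{0, 2, 3, 4, 5, 6, 7, 8}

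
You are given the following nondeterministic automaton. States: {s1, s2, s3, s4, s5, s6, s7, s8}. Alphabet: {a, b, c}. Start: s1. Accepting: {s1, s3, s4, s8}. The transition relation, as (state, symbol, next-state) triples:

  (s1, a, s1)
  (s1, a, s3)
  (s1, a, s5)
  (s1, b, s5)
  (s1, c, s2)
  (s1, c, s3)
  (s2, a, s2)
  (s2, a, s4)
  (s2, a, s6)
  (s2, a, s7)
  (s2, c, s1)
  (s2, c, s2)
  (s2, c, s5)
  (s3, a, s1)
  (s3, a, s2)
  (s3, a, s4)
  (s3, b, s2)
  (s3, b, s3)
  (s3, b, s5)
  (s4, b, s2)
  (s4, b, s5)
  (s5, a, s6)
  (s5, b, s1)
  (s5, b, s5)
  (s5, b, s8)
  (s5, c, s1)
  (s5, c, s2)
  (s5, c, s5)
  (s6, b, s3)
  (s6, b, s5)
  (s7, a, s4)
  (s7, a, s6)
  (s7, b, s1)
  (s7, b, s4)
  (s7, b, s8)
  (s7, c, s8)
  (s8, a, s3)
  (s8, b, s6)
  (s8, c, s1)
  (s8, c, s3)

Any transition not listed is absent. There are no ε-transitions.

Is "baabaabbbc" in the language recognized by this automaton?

Start in {s1}.
Read 'b': s1→{s5}; now {s5}.
Read 'a': s5→{s6}; now {s6}.
Read 'a': s6→∅; now ∅.
The set is empty and remains empty for the remaining 7 symbols.
The final set ∅ contains no accepting state.

No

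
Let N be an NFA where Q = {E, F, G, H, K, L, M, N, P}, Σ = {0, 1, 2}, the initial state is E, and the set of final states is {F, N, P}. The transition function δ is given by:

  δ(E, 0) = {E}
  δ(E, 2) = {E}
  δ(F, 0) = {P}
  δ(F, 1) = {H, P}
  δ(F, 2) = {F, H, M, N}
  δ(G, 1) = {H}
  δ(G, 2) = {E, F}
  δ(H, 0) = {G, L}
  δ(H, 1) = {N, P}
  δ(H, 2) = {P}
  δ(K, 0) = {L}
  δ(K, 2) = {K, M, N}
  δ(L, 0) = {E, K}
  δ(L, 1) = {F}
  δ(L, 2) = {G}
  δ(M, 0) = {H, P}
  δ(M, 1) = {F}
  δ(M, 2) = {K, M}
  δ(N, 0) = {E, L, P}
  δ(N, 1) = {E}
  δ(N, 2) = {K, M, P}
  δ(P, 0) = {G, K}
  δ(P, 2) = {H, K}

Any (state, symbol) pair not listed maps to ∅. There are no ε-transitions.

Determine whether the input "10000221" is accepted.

Start in {E}.
Read '1': E→∅; now ∅.
The set is empty and remains empty for the remaining 7 symbols.
The final set ∅ contains no accepting state.

No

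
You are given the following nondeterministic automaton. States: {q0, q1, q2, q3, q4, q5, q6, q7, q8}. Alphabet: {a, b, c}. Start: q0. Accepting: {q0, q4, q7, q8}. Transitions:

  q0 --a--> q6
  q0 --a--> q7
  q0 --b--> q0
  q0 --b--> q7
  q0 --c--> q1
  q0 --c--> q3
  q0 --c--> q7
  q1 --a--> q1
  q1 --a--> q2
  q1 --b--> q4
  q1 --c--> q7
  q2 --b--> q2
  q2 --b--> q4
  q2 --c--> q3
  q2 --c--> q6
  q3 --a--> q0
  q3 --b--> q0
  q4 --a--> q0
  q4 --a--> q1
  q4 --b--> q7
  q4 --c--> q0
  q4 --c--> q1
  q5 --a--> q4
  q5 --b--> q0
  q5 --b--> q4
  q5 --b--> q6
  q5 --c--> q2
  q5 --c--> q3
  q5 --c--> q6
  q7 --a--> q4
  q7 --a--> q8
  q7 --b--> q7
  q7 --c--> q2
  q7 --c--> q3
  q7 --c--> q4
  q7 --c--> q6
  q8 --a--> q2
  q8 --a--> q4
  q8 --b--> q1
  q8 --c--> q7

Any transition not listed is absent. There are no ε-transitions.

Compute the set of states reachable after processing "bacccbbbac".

{q0, q1, q2, q3, q4, q6, q7}

Start in {q0}.
Read 'b': q0→{q0, q7}; now {q0, q7}.
Read 'a': q0→{q6, q7}, q7→{q4, q8}; now {q4, q6, q7, q8}.
Read 'c': q4→{q0, q1}, q6→∅, q7→{q2, q3, q4, q6}, q8→{q7}; now {q0, q1, q2, q3, q4, q6, q7}.
Read 'c': q0→{q1, q3, q7}, q1→{q7}, q2→{q3, q6}, q3→∅, q4→{q0, q1}, q6→∅, q7→{q2, q3, q4, q6}; now {q0, q1, q2, q3, q4, q6, q7}.
Read 'c': q0→{q1, q3, q7}, q1→{q7}, q2→{q3, q6}, q3→∅, q4→{q0, q1}, q6→∅, q7→{q2, q3, q4, q6}; now {q0, q1, q2, q3, q4, q6, q7}.
Read 'b': q0→{q0, q7}, q1→{q4}, q2→{q2, q4}, q3→{q0}, q4→{q7}, q6→∅, q7→{q7}; now {q0, q2, q4, q7}.
Read 'b': q0→{q0, q7}, q2→{q2, q4}, q4→{q7}, q7→{q7}; now {q0, q2, q4, q7}.
Read 'b': q0→{q0, q7}, q2→{q2, q4}, q4→{q7}, q7→{q7}; now {q0, q2, q4, q7}.
Read 'a': q0→{q6, q7}, q2→∅, q4→{q0, q1}, q7→{q4, q8}; now {q0, q1, q4, q6, q7, q8}.
Read 'c': q0→{q1, q3, q7}, q1→{q7}, q4→{q0, q1}, q6→∅, q7→{q2, q3, q4, q6}, q8→{q7}; now {q0, q1, q2, q3, q4, q6, q7}.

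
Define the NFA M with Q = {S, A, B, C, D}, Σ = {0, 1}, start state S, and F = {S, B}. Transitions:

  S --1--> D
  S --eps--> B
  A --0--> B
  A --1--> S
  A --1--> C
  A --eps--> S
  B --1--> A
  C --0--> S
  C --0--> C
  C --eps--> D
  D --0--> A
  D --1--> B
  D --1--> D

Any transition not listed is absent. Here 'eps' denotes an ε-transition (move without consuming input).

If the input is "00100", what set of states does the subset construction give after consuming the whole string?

∅

Start: ε-closure({S}) = {S, B}.
Read '0': {S, B} → ∅.
The set is empty and remains empty for the remaining 4 symbols.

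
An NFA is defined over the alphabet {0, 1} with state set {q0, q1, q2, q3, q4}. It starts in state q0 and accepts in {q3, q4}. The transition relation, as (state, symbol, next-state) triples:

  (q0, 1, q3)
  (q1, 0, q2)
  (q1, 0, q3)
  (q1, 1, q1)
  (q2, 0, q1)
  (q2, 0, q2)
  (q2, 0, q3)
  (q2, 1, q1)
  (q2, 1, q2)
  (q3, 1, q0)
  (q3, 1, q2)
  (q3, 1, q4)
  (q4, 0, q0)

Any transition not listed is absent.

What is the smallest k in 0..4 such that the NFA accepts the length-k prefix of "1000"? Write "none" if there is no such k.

1

Start in {q0}.
Read '1': q0→{q3}; now {q3}.
None of the earlier sets intersect F, but {q3} does.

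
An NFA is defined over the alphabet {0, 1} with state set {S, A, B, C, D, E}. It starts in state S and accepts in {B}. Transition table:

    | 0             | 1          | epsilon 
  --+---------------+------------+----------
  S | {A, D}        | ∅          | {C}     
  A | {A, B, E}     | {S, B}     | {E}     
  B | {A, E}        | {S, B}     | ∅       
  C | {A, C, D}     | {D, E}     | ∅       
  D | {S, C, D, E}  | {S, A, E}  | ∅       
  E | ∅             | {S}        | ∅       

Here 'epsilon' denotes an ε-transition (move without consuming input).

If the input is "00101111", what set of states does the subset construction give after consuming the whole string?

{S, A, B, C, D, E}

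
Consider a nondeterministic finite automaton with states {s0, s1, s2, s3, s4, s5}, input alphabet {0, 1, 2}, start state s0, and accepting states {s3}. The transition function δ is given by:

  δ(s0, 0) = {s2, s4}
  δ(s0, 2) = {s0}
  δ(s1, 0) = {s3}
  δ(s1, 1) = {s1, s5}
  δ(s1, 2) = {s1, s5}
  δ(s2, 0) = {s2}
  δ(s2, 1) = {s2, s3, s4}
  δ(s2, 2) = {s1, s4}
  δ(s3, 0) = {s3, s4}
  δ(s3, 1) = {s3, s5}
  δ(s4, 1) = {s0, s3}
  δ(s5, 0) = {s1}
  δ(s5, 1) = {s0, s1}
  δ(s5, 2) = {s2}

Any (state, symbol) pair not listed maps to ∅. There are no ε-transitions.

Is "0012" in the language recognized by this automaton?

Start in {s0}.
Read '0': s0→{s2, s4}; now {s2, s4}.
Read '0': s2→{s2}, s4→∅; now {s2}.
Read '1': s2→{s2, s3, s4}; now {s2, s3, s4}.
Read '2': s2→{s1, s4}, s3→∅, s4→∅; now {s1, s4}.
The final set {s1, s4} contains no accepting state.

No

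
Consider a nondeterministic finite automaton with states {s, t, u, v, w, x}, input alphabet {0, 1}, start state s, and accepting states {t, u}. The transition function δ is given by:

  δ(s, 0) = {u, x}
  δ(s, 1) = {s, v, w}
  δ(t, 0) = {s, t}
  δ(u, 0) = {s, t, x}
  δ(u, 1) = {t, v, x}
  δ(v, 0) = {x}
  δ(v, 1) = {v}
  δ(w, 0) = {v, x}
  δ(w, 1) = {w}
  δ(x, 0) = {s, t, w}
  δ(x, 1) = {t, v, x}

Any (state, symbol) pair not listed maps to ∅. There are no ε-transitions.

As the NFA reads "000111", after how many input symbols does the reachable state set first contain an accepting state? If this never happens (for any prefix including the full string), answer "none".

1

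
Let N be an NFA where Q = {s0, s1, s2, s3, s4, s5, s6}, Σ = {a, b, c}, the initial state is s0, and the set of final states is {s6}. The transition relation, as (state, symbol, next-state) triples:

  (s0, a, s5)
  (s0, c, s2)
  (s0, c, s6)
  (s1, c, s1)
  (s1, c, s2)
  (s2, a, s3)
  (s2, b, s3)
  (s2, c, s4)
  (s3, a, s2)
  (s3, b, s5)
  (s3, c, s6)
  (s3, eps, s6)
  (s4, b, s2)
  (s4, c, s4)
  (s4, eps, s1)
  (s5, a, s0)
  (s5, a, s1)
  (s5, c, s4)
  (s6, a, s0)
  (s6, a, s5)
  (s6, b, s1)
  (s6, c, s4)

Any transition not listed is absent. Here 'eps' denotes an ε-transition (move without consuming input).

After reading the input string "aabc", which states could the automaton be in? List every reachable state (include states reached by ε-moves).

Start in {s0}.
Read 'a': {s0} → {s5}.
Read 'a': {s5} → {s0, s1}.
Read 'b': {s0, s1} → ∅.
The set is empty and remains empty for the remaining 1 symbol.

∅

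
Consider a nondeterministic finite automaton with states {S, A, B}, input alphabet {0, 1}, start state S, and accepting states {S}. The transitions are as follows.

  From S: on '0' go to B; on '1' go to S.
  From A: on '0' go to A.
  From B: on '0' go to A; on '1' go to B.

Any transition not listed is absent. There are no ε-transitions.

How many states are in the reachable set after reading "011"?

1

Start in {S}.
Read '0': {S} → {B}.
Read '1': {B} → {B}.
Read '1': {B} → {B}.
That set has 1 state.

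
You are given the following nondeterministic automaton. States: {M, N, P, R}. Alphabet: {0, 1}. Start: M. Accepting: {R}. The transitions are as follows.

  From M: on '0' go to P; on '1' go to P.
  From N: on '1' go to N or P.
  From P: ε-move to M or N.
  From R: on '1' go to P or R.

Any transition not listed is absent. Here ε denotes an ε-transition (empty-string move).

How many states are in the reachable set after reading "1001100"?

Start in {M}.
Read '1': M→{P}; union {P}; ε-closure = {M, N, P}.
Read '0': M→{P}, N→∅, P→∅; union {P}; ε-closure = {M, N, P}.
Read '0': M→{P}, N→∅, P→∅; union {P}; ε-closure = {M, N, P}.
Read '1': M→{P}, N→{N, P}, P→∅; union {N, P}; ε-closure = {M, N, P}.
Read '1': M→{P}, N→{N, P}, P→∅; union {N, P}; ε-closure = {M, N, P}.
Read '0': M→{P}, N→∅, P→∅; union {P}; ε-closure = {M, N, P}.
Read '0': M→{P}, N→∅, P→∅; union {P}; ε-closure = {M, N, P}.
That set has 3 states.

3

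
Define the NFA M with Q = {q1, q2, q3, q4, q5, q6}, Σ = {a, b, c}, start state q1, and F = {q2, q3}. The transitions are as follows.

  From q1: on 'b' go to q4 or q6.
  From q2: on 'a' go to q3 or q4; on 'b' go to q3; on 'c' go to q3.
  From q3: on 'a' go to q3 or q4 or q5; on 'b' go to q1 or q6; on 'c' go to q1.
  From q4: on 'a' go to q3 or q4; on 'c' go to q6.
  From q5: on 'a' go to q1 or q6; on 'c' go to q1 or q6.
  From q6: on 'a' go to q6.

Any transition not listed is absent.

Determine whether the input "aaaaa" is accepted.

No

Start in {q1}.
Read 'a': {q1} → ∅.
The set is empty and remains empty for the remaining 4 symbols.
The final set ∅ contains no accepting state.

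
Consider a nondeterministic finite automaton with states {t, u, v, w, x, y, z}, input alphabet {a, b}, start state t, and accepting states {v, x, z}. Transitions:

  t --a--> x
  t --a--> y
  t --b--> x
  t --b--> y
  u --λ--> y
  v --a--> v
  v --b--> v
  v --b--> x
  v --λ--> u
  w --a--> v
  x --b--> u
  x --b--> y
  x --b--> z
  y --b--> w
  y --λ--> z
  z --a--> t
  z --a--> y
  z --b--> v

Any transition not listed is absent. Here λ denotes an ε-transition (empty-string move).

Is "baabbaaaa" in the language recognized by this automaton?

Start in {t}.
Read 'b': t→{x, y}; union {x, y}; ε-closure = {x, y, z}.
Read 'a': x→∅, y→∅, z→{t, y}; union {t, y}; ε-closure = {t, y, z}.
Read 'a': t→{x, y}, y→∅, z→{t, y}; union {t, x, y}; ε-closure = {t, x, y, z}.
Read 'b': t→{x, y}, x→{u, y, z}, y→{w}, z→{v}; now {u, v, w, x, y, z}.
Read 'b': u→∅, v→{v, x}, w→∅, x→{u, y, z}, y→{w}, z→{v}; now {u, v, w, x, y, z}.
Read 'a': u→∅, v→{v}, w→{v}, x→∅, y→∅, z→{t, y}; union {t, v, y}; ε-closure = {t, u, v, y, z}.
Read 'a': t→{x, y}, u→∅, v→{v}, y→∅, z→{t, y}; union {t, v, x, y}; ε-closure = {t, u, v, x, y, z}.
Read 'a': t→{x, y}, u→∅, v→{v}, x→∅, y→∅, z→{t, y}; union {t, v, x, y}; ε-closure = {t, u, v, x, y, z}.
Read 'a': t→{x, y}, u→∅, v→{v}, x→∅, y→∅, z→{t, y}; union {t, v, x, y}; ε-closure = {t, u, v, x, y, z}.
The final set {t, u, v, x, y, z} contains the accepting states v, x, z.

Yes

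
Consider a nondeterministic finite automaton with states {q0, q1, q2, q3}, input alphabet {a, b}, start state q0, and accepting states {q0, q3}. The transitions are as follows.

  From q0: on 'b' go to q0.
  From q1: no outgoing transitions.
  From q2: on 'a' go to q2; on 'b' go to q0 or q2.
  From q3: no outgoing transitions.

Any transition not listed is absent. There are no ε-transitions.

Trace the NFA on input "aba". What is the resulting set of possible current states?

∅

Start in {q0}.
Read 'a': {q0} → ∅.
The set is empty and remains empty for the remaining 2 symbols.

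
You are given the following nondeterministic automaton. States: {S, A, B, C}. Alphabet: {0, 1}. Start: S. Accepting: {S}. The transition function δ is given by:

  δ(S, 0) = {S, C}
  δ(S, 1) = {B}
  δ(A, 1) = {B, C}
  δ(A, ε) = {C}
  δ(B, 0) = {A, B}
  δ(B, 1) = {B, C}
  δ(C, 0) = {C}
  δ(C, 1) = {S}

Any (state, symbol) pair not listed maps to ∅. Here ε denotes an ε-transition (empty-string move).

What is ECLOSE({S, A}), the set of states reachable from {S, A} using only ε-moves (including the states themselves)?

Begin with {S, A}.
ε-move A → C; add C.

{S, A, C}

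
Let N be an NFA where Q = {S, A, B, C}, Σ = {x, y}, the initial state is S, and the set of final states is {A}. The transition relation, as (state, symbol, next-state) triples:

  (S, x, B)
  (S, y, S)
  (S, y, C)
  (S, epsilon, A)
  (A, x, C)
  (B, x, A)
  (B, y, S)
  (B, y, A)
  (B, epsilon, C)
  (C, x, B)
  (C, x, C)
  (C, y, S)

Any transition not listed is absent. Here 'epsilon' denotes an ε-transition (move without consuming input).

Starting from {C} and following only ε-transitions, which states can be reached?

{C}

Begin with {C}.
No ε-moves leave this set, so the closure equals the set itself.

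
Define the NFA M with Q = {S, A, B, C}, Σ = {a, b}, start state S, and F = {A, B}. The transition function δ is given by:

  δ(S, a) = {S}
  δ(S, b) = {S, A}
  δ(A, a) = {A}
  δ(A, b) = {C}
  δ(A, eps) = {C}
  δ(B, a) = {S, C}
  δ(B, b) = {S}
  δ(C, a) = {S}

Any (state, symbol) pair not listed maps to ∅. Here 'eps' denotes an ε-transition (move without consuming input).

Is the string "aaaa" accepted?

No

Start in {S}.
Read 'a': S→{S}; now {S}.
Read 'a': S→{S}; now {S}.
Read 'a': S→{S}; now {S}.
Read 'a': S→{S}; now {S}.
The final set {S} contains no accepting state.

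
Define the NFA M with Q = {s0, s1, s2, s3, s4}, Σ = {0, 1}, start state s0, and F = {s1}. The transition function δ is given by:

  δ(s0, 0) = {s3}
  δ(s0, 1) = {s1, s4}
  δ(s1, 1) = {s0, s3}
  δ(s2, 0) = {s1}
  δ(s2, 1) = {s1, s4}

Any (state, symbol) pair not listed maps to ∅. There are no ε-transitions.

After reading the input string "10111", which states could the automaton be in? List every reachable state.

∅

Start in {s0}.
Read '1': s0→{s1, s4}; now {s1, s4}.
Read '0': s1→∅, s4→∅; now ∅.
The set is empty and remains empty for the remaining 3 symbols.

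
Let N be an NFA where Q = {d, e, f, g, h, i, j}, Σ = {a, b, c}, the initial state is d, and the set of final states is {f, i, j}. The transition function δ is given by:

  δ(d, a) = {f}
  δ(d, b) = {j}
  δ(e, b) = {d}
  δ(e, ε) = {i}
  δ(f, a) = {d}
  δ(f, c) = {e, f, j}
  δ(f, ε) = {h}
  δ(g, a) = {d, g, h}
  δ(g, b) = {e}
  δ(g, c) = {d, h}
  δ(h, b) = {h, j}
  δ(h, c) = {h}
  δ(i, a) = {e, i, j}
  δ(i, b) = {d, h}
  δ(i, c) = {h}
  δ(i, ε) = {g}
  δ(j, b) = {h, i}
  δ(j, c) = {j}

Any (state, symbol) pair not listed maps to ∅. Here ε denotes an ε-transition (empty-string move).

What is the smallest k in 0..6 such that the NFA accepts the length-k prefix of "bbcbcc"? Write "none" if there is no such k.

1

Start in {d}.
Read 'b': {d} → {j}.
None of the earlier sets intersect F, but {j} does.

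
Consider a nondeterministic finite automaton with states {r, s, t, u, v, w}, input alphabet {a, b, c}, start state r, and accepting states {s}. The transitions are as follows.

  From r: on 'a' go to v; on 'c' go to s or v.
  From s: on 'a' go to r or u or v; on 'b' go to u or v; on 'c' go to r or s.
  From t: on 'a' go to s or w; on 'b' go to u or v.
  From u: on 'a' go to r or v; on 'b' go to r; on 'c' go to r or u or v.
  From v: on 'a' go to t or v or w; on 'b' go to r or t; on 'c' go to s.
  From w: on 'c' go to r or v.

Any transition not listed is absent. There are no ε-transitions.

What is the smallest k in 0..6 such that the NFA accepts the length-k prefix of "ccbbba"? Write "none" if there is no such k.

1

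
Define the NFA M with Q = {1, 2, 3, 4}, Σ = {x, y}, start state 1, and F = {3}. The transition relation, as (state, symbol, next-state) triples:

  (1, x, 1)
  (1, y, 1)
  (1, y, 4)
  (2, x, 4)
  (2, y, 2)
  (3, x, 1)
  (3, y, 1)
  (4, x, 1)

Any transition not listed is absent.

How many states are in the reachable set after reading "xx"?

1

Start in {1}.
Read 'x': 1→{1}; now {1}.
Read 'x': 1→{1}; now {1}.
That set has 1 state.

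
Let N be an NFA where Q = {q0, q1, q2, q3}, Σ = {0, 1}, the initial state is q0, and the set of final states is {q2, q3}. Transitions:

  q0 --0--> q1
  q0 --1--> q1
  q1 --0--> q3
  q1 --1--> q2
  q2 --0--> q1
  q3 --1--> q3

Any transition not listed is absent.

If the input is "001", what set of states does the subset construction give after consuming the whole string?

{q3}

Start in {q0}.
Read '0': {q0} → {q1}.
Read '0': {q1} → {q3}.
Read '1': {q3} → {q3}.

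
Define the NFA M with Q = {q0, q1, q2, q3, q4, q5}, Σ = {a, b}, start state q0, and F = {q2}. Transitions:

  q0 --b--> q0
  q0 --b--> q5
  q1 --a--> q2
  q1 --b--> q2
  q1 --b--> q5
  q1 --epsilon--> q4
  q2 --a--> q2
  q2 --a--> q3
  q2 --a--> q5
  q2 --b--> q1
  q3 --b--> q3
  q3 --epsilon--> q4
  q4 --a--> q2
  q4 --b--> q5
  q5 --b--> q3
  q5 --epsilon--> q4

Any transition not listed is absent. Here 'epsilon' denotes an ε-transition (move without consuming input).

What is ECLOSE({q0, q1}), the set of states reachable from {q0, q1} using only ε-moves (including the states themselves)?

Begin with {q0, q1}.
ε-move q1 → q4; add q4.

{q0, q1, q4}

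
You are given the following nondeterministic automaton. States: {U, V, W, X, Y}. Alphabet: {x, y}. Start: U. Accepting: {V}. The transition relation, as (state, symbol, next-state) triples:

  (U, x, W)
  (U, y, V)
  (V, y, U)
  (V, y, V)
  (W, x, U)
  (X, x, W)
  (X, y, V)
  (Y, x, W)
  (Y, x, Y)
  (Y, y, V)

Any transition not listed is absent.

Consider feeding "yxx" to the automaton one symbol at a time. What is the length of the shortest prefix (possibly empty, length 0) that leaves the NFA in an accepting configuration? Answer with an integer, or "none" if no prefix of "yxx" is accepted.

Start in {U}.
Read 'y': {U} → {V}.
None of the earlier sets intersect F, but {V} does.

1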